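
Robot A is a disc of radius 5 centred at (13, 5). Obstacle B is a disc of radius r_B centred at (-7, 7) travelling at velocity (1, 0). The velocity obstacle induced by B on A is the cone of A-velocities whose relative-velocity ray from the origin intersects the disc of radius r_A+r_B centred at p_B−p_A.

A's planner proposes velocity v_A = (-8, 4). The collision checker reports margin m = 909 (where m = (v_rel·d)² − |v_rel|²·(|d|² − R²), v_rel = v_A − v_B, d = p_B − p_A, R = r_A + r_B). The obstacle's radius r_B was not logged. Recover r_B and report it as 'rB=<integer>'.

m = 909
d = (-20, 2);  v_rel = (-9, 4),  |v_rel|² = 97
v_rel×d = (-9)·(2) − (4)·(-20) = 62
since m = R²·97 − 62²:  R² = (3844 + 909) / 97 = 49
R = √49 = 7  ⇒  r_B = 7 − 5 = 2

rB=2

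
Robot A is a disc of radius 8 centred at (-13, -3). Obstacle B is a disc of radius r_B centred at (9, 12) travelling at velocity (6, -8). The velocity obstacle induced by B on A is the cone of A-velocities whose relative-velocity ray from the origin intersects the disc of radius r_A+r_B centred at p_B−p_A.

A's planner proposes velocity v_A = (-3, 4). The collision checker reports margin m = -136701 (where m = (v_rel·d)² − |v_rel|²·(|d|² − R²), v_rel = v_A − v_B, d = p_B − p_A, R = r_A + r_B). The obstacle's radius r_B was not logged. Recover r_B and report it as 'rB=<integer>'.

m = -136701
d = (22, 15);  v_rel = (-9, 12),  |v_rel|² = 225
v_rel×d = (-9)·(15) − (12)·(22) = -399
since m = R²·225 − (-399)²:  R² = (159201 + -136701) / 225 = 100
R = √100 = 10  ⇒  r_B = 10 − 8 = 2

rB=2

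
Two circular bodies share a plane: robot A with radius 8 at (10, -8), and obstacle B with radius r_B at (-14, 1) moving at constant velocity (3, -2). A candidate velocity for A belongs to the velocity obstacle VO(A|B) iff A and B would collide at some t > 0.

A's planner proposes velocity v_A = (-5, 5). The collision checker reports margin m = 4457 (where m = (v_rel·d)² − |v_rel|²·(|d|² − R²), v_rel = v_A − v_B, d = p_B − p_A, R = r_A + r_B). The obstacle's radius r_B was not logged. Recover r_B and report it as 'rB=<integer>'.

m = 4457
d = (-24, 9);  v_rel = (-8, 7),  |v_rel|² = 113
v_rel×d = (-8)·(9) − (7)·(-24) = 96
since m = R²·113 − 96²:  R² = (9216 + 4457) / 113 = 121
R = √121 = 11  ⇒  r_B = 11 − 8 = 3

rB=3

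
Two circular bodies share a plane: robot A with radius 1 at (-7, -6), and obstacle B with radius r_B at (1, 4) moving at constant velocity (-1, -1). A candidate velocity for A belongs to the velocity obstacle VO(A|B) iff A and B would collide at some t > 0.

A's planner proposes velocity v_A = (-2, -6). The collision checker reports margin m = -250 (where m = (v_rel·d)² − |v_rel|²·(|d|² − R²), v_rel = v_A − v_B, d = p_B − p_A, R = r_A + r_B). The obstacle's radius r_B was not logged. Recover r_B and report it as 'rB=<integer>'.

m = -250
d = (8, 10);  v_rel = (-1, -5),  |v_rel|² = 26
v_rel×d = (-1)·(10) − (-5)·(8) = 30
since m = R²·26 − 30²:  R² = (900 + -250) / 26 = 25
R = √25 = 5  ⇒  r_B = 5 − 1 = 4

rB=4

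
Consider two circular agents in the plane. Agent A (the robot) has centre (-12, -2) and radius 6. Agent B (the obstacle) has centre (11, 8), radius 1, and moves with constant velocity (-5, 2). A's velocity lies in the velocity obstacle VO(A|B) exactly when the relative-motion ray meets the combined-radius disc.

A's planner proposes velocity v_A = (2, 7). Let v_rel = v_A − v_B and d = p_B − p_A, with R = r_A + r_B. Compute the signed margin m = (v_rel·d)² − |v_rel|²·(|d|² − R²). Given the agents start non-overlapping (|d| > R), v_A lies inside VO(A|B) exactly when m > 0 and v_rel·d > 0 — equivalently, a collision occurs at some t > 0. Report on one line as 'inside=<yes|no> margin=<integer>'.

d = (23, 10),  |d|² = 629;  R = 6+1 = 7,  c = 629−7² = 580
v_rel = (7, 5),  |v_rel|² = 74;  v_rel·d = (7)·(23) + (5)·(10) = 211
74·t² − 422·t + 580 = 0  ⇒  m = 211² − 74·580 = 1601
m = 1601 > 0,  v_rel·d = 211 > 0  ⇒  inside

inside=yes margin=1601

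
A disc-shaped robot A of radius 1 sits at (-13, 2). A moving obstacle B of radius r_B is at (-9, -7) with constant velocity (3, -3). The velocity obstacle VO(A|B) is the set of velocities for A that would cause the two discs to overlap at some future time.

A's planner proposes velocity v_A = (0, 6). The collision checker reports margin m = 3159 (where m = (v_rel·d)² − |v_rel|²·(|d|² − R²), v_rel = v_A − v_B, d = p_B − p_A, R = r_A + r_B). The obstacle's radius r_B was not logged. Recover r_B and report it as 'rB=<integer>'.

m = 3159
d = (4, -9);  v_rel = (-3, 9),  |v_rel|² = 90
v_rel×d = (-3)·(-9) − (9)·(4) = -9
since m = R²·90 − (-9)²:  R² = (81 + 3159) / 90 = 36
R = √36 = 6  ⇒  r_B = 6 − 1 = 5

rB=5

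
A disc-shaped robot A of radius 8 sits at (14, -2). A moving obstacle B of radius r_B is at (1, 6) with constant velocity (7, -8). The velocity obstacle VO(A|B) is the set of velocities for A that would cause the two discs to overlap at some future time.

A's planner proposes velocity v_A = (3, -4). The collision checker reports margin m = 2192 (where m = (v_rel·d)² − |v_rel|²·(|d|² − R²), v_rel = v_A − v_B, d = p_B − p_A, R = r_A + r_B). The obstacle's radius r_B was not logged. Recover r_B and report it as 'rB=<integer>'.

m = 2192
d = (-13, 8);  v_rel = (-4, 4),  |v_rel|² = 32
v_rel×d = (-4)·(8) − (4)·(-13) = 20
since m = R²·32 − 20²:  R² = (400 + 2192) / 32 = 81
R = √81 = 9  ⇒  r_B = 9 − 8 = 1

rB=1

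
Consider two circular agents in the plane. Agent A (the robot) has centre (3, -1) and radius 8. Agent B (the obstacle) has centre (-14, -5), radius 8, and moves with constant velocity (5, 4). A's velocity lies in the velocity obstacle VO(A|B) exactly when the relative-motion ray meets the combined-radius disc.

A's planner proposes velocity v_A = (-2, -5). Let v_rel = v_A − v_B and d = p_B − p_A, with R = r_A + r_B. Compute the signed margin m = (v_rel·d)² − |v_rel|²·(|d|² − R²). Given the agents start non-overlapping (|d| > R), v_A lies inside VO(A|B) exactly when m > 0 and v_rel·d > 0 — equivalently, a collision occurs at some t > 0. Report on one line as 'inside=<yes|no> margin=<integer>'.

d = (-17, -4),  |d|² = 305;  R = 8+8 = 16,  c = 305−16² = 49
v_rel = (-7, -9),  |v_rel|² = 130;  v_rel·d = (-7)·(-17) + (-9)·(-4) = 155
130·t² − 310·t + 49 = 0  ⇒  m = 155² − 130·49 = 17655
m = 17655 > 0,  v_rel·d = 155 > 0  ⇒  inside

inside=yes margin=17655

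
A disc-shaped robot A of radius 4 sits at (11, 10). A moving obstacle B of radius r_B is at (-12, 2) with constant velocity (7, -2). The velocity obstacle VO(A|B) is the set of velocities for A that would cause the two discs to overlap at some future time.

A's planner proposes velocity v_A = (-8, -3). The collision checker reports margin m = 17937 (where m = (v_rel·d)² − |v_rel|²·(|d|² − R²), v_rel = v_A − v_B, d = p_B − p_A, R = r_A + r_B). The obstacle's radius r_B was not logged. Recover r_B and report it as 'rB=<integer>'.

m = 17937
d = (-23, -8);  v_rel = (-15, -1),  |v_rel|² = 226
v_rel×d = (-15)·(-8) − (-1)·(-23) = 97
since m = R²·226 − 97²:  R² = (9409 + 17937) / 226 = 121
R = √121 = 11  ⇒  r_B = 11 − 4 = 7

rB=7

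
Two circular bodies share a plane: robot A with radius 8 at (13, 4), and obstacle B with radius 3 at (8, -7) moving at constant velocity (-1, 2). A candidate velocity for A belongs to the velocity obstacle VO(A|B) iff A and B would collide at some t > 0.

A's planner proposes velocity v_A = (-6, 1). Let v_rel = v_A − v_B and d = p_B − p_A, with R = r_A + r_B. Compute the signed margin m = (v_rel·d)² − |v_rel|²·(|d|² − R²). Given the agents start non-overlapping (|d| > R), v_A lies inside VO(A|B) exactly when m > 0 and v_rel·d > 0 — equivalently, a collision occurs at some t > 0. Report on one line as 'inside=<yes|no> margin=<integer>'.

d = (-5, -11),  |d|² = 146;  R = 8+3 = 11,  c = 146−11² = 25
v_rel = (-5, -1),  |v_rel|² = 26;  v_rel·d = (-5)·(-5) + (-1)·(-11) = 36
26·t² − 72·t + 25 = 0  ⇒  m = 36² − 26·25 = 646
m = 646 > 0,  v_rel·d = 36 > 0  ⇒  inside

inside=yes margin=646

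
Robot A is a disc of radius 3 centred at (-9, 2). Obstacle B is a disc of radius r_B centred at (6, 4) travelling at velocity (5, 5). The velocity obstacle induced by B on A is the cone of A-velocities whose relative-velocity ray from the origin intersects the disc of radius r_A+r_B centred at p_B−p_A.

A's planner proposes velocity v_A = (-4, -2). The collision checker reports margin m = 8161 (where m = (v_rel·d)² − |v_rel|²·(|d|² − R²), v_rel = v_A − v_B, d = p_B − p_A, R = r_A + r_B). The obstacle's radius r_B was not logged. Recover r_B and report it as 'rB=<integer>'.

m = 8161
d = (15, 2);  v_rel = (-9, -7),  |v_rel|² = 130
v_rel×d = (-9)·(2) − (-7)·(15) = 87
since m = R²·130 − 87²:  R² = (7569 + 8161) / 130 = 121
R = √121 = 11  ⇒  r_B = 11 − 3 = 8

rB=8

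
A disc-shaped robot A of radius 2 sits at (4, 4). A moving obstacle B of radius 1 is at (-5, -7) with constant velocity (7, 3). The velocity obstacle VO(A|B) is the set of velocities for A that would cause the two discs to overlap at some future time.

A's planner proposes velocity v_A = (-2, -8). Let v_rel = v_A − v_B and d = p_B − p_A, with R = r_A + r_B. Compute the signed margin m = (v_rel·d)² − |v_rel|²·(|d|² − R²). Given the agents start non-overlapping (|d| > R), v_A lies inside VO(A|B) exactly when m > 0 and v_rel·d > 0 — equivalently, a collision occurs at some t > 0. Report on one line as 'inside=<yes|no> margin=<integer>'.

d = (-9, -11),  |d|² = 202;  R = 2+1 = 3,  c = 202−3² = 193
v_rel = (-9, -11),  |v_rel|² = 202;  v_rel·d = (-9)·(-9) + (-11)·(-11) = 202
202·t² − 404·t + 193 = 0  ⇒  m = 202² − 202·193 = 1818
m = 1818 > 0,  v_rel·d = 202 > 0  ⇒  inside

inside=yes margin=1818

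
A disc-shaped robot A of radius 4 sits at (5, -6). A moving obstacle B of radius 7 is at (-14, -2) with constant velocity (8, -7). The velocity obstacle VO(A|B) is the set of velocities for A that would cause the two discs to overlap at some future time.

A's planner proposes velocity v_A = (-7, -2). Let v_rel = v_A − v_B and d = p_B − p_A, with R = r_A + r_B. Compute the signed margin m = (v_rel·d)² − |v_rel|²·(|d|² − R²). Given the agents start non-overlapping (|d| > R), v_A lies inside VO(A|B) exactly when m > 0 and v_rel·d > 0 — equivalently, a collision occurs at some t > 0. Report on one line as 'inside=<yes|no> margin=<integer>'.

d = (-19, 4),  |d|² = 377;  R = 4+7 = 11,  c = 377−11² = 256
v_rel = (-15, 5),  |v_rel|² = 250;  v_rel·d = (-15)·(-19) + (5)·(4) = 305
250·t² − 610·t + 256 = 0  ⇒  m = 305² − 250·256 = 29025
m = 29025 > 0,  v_rel·d = 305 > 0  ⇒  inside

inside=yes margin=29025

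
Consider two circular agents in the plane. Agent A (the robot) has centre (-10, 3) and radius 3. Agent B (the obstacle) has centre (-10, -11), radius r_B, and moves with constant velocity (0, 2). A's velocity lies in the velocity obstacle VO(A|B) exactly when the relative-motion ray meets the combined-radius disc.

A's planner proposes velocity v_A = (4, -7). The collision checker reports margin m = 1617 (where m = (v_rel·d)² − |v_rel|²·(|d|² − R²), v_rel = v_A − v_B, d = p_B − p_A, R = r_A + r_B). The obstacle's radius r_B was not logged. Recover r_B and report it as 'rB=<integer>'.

m = 1617
d = (0, -14);  v_rel = (4, -9),  |v_rel|² = 97
v_rel×d = (4)·(-14) − (-9)·(0) = -56
since m = R²·97 − (-56)²:  R² = (3136 + 1617) / 97 = 49
R = √49 = 7  ⇒  r_B = 7 − 3 = 4

rB=4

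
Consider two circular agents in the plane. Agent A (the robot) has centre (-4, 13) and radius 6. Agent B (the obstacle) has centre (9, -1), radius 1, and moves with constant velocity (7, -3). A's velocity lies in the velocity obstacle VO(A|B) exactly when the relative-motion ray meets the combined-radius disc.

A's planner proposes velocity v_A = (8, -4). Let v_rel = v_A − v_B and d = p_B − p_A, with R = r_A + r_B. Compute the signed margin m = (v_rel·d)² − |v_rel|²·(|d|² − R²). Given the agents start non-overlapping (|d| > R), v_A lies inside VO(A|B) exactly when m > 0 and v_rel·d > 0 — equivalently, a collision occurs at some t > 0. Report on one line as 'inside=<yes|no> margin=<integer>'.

d = (13, -14),  |d|² = 365;  R = 6+1 = 7,  c = 365−7² = 316
v_rel = (1, -1),  |v_rel|² = 2;  v_rel·d = (1)·(13) + (-1)·(-14) = 27
2·t² − 54·t + 316 = 0  ⇒  m = 27² − 2·316 = 97
m = 97 > 0,  v_rel·d = 27 > 0  ⇒  inside

inside=yes margin=97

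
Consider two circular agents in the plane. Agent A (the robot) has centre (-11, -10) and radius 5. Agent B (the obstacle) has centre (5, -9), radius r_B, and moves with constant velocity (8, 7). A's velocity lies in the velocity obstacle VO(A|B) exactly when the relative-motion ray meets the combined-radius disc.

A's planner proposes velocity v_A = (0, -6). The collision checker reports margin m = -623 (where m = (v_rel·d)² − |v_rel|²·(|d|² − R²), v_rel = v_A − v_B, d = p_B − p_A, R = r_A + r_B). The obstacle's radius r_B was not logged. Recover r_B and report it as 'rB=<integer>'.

m = -623
d = (16, 1);  v_rel = (-8, -13),  |v_rel|² = 233
v_rel×d = (-8)·(1) − (-13)·(16) = 200
since m = R²·233 − 200²:  R² = (40000 + -623) / 233 = 169
R = √169 = 13  ⇒  r_B = 13 − 5 = 8

rB=8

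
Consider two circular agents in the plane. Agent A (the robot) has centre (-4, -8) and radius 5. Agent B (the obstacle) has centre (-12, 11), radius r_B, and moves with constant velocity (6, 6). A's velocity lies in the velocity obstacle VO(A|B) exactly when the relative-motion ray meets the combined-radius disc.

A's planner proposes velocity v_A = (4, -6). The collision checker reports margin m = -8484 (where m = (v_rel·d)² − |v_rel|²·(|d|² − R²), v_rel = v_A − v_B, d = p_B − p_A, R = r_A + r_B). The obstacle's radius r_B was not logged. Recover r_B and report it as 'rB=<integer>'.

m = -8484
d = (-8, 19);  v_rel = (-2, -12),  |v_rel|² = 148
v_rel×d = (-2)·(19) − (-12)·(-8) = -134
since m = R²·148 − (-134)²:  R² = (17956 + -8484) / 148 = 64
R = √64 = 8  ⇒  r_B = 8 − 5 = 3

rB=3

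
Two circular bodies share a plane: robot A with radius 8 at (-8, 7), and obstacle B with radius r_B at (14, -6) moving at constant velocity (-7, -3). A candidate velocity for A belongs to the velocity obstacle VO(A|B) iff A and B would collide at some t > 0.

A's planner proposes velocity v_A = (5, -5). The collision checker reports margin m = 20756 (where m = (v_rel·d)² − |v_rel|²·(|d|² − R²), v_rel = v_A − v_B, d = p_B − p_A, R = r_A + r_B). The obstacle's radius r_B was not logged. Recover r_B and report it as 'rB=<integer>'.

m = 20756
d = (22, -13);  v_rel = (12, -2),  |v_rel|² = 148
v_rel×d = (12)·(-13) − (-2)·(22) = -112
since m = R²·148 − (-112)²:  R² = (12544 + 20756) / 148 = 225
R = √225 = 15  ⇒  r_B = 15 − 8 = 7

rB=7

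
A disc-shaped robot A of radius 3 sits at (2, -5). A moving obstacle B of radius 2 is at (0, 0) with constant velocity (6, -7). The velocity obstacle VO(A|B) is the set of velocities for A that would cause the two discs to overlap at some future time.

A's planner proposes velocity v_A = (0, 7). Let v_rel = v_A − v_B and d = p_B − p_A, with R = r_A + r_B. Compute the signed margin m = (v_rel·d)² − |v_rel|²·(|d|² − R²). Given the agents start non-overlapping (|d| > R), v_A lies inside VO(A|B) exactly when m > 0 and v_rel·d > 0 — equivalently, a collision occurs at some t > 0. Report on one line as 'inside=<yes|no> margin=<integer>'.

d = (-2, 5),  |d|² = 29;  R = 3+2 = 5,  c = 29−5² = 4
v_rel = (-6, 14),  |v_rel|² = 232;  v_rel·d = (-6)·(-2) + (14)·(5) = 82
232·t² − 164·t + 4 = 0  ⇒  m = 82² − 232·4 = 5796
m = 5796 > 0,  v_rel·d = 82 > 0  ⇒  inside

inside=yes margin=5796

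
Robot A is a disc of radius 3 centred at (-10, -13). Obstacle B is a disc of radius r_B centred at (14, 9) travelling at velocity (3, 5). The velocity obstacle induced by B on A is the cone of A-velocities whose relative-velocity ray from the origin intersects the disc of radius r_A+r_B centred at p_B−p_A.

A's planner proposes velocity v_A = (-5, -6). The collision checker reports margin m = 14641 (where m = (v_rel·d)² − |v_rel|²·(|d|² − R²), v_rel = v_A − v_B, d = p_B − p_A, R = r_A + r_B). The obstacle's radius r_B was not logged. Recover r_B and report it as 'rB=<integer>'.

m = 14641
d = (24, 22);  v_rel = (-8, -11),  |v_rel|² = 185
v_rel×d = (-8)·(22) − (-11)·(24) = 88
since m = R²·185 − 88²:  R² = (7744 + 14641) / 185 = 121
R = √121 = 11  ⇒  r_B = 11 − 3 = 8

rB=8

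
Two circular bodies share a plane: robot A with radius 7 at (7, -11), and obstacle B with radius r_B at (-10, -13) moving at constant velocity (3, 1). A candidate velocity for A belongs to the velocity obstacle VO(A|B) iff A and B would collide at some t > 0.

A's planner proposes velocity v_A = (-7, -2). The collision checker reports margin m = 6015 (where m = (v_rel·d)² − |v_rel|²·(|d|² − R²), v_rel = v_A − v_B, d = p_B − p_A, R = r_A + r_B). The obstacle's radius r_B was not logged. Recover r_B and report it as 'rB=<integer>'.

m = 6015
d = (-17, -2);  v_rel = (-10, -3),  |v_rel|² = 109
v_rel×d = (-10)·(-2) − (-3)·(-17) = -31
since m = R²·109 − (-31)²:  R² = (961 + 6015) / 109 = 64
R = √64 = 8  ⇒  r_B = 8 − 7 = 1

rB=1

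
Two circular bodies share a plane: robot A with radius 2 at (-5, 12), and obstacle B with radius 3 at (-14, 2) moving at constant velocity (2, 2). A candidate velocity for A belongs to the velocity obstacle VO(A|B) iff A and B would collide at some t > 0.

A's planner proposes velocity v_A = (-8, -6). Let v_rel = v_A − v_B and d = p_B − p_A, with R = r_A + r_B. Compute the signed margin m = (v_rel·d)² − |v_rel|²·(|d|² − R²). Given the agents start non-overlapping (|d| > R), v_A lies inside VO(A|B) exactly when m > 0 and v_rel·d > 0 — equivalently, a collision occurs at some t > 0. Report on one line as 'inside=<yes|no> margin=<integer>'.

d = (-9, -10),  |d|² = 181;  R = 2+3 = 5,  c = 181−5² = 156
v_rel = (-10, -8),  |v_rel|² = 164;  v_rel·d = (-10)·(-9) + (-8)·(-10) = 170
164·t² − 340·t + 156 = 0  ⇒  m = 170² − 164·156 = 3316
m = 3316 > 0,  v_rel·d = 170 > 0  ⇒  inside

inside=yes margin=3316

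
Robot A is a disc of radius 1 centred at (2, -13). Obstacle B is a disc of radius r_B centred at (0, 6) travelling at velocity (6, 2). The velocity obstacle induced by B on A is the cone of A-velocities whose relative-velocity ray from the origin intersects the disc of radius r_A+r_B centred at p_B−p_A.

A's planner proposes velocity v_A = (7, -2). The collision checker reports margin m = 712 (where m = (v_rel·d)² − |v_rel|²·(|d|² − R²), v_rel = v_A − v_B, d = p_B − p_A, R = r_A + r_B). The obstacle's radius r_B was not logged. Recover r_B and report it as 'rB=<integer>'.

m = 712
d = (-2, 19);  v_rel = (1, -4),  |v_rel|² = 17
v_rel×d = (1)·(19) − (-4)·(-2) = 11
since m = R²·17 − 11²:  R² = (121 + 712) / 17 = 49
R = √49 = 7  ⇒  r_B = 7 − 1 = 6

rB=6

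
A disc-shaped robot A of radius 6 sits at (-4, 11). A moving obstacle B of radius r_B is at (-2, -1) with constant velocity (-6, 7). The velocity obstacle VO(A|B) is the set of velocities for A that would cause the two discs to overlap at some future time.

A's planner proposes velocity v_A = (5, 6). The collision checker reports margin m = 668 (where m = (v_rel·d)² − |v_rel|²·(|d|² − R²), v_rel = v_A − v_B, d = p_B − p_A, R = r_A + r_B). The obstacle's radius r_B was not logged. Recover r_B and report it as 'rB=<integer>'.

m = 668
d = (2, -12);  v_rel = (11, -1),  |v_rel|² = 122
v_rel×d = (11)·(-12) − (-1)·(2) = -130
since m = R²·122 − (-130)²:  R² = (16900 + 668) / 122 = 144
R = √144 = 12  ⇒  r_B = 12 − 6 = 6

rB=6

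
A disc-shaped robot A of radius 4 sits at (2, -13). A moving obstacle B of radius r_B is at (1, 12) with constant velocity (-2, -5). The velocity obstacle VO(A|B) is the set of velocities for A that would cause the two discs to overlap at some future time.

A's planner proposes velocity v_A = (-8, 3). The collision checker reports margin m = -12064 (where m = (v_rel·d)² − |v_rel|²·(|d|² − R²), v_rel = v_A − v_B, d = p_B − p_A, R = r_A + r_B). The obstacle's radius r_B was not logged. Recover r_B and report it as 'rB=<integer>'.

m = -12064
d = (-1, 25);  v_rel = (-6, 8),  |v_rel|² = 100
v_rel×d = (-6)·(25) − (8)·(-1) = -142
since m = R²·100 − (-142)²:  R² = (20164 + -12064) / 100 = 81
R = √81 = 9  ⇒  r_B = 9 − 4 = 5

rB=5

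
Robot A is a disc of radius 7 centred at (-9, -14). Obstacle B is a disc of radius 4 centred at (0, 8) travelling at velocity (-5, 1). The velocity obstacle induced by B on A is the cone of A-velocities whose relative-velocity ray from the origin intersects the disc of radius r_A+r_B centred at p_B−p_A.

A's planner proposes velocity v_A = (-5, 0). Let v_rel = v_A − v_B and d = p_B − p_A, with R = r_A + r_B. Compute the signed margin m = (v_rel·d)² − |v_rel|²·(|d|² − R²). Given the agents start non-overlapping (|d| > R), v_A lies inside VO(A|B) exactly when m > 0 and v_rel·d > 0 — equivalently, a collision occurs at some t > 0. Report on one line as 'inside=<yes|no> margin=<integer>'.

d = (9, 22),  |d|² = 565;  R = 7+4 = 11,  c = 565−11² = 444
v_rel = (0, -1),  |v_rel|² = 1;  v_rel·d = (0)·(9) + (-1)·(22) = -22
1·t² + 44·t + 444 = 0  ⇒  m = (-22)² − 1·444 = 40
m = 40 > 0,  v_rel·d = -22 < 0  ⇒  outside

inside=no margin=40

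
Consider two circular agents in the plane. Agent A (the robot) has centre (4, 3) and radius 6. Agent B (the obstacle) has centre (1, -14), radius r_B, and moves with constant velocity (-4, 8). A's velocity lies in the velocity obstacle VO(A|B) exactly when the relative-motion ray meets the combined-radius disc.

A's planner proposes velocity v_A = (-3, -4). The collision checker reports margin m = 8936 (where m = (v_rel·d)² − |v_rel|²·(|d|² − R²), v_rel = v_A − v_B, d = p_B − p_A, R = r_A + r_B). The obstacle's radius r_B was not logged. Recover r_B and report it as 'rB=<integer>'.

m = 8936
d = (-3, -17);  v_rel = (1, -12),  |v_rel|² = 145
v_rel×d = (1)·(-17) − (-12)·(-3) = -53
since m = R²·145 − (-53)²:  R² = (2809 + 8936) / 145 = 81
R = √81 = 9  ⇒  r_B = 9 − 6 = 3

rB=3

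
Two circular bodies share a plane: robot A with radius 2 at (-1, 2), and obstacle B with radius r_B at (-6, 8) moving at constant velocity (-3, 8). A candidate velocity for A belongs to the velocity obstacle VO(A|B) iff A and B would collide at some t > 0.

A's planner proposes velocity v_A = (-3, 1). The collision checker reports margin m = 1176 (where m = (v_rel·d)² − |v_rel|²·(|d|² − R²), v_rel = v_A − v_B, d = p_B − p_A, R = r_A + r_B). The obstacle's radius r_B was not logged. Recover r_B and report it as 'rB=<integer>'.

m = 1176
d = (-5, 6);  v_rel = (0, -7),  |v_rel|² = 49
v_rel×d = (0)·(6) − (-7)·(-5) = -35
since m = R²·49 − (-35)²:  R² = (1225 + 1176) / 49 = 49
R = √49 = 7  ⇒  r_B = 7 − 2 = 5

rB=5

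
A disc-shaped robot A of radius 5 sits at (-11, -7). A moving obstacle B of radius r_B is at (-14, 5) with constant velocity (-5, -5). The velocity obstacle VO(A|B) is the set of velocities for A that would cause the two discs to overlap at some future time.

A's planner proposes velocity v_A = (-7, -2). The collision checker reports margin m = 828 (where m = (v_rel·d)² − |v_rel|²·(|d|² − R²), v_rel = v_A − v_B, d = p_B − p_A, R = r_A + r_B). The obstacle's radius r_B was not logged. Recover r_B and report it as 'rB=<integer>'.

m = 828
d = (-3, 12);  v_rel = (-2, 3),  |v_rel|² = 13
v_rel×d = (-2)·(12) − (3)·(-3) = -15
since m = R²·13 − (-15)²:  R² = (225 + 828) / 13 = 81
R = √81 = 9  ⇒  r_B = 9 − 5 = 4

rB=4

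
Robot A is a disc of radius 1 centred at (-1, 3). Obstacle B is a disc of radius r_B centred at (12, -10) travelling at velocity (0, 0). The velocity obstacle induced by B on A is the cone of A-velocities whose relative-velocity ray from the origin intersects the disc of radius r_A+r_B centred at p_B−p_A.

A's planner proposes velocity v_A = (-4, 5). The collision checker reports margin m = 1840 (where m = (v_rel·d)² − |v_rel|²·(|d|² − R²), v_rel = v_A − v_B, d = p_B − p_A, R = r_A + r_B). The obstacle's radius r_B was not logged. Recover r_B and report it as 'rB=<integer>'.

m = 1840
d = (13, -13);  v_rel = (-4, 5),  |v_rel|² = 41
v_rel×d = (-4)·(-13) − (5)·(13) = -13
since m = R²·41 − (-13)²:  R² = (169 + 1840) / 41 = 49
R = √49 = 7  ⇒  r_B = 7 − 1 = 6

rB=6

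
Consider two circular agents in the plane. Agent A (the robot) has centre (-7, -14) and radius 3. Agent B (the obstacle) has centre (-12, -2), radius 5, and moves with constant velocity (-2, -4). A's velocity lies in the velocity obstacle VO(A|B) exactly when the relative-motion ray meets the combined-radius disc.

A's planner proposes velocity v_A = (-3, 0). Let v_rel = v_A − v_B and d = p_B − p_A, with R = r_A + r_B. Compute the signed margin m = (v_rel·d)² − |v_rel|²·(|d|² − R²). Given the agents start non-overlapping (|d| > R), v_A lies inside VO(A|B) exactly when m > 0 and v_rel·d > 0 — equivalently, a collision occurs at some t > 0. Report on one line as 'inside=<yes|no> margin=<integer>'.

d = (-5, 12),  |d|² = 169;  R = 3+5 = 8,  c = 169−8² = 105
v_rel = (-1, 4),  |v_rel|² = 17;  v_rel·d = (-1)·(-5) + (4)·(12) = 53
17·t² − 106·t + 105 = 0  ⇒  m = 53² − 17·105 = 1024
m = 1024 > 0,  v_rel·d = 53 > 0  ⇒  inside

inside=yes margin=1024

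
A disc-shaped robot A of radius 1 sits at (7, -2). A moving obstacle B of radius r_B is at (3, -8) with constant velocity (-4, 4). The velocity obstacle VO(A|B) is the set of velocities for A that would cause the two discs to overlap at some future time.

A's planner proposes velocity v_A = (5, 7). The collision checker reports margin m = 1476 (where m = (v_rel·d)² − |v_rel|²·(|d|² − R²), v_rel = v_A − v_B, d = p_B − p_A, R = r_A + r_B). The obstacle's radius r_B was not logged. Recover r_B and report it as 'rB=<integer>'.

m = 1476
d = (-4, -6);  v_rel = (9, 3),  |v_rel|² = 90
v_rel×d = (9)·(-6) − (3)·(-4) = -42
since m = R²·90 − (-42)²:  R² = (1764 + 1476) / 90 = 36
R = √36 = 6  ⇒  r_B = 6 − 1 = 5

rB=5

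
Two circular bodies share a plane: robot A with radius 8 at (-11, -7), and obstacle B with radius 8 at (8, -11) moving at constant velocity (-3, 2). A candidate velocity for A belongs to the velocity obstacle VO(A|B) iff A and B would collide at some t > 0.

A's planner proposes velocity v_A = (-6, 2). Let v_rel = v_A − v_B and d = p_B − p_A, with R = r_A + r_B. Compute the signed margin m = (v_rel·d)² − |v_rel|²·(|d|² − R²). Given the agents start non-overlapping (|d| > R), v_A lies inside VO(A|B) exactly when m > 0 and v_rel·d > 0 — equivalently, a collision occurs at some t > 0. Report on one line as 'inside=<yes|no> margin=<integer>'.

d = (19, -4),  |d|² = 377;  R = 8+8 = 16,  c = 377−16² = 121
v_rel = (-3, 0),  |v_rel|² = 9;  v_rel·d = (-3)·(19) + (0)·(-4) = -57
9·t² + 114·t + 121 = 0  ⇒  m = (-57)² − 9·121 = 2160
m = 2160 > 0,  v_rel·d = -57 < 0  ⇒  outside

inside=no margin=2160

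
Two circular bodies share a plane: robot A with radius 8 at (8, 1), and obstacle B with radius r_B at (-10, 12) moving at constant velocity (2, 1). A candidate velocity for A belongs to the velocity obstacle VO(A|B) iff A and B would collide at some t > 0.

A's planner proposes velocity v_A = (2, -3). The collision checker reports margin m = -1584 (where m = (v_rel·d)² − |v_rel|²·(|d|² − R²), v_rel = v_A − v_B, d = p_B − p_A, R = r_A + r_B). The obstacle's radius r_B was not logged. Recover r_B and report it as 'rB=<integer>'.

m = -1584
d = (-18, 11);  v_rel = (0, -4),  |v_rel|² = 16
v_rel×d = (0)·(11) − (-4)·(-18) = -72
since m = R²·16 − (-72)²:  R² = (5184 + -1584) / 16 = 225
R = √225 = 15  ⇒  r_B = 15 − 8 = 7

rB=7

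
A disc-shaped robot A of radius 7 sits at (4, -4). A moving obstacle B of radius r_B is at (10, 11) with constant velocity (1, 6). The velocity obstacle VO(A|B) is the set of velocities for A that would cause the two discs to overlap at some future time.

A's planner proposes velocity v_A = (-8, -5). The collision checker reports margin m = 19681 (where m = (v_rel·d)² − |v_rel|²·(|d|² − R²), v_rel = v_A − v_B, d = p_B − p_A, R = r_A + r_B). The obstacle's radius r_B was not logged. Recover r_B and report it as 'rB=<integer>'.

m = 19681
d = (6, 15);  v_rel = (-9, -11),  |v_rel|² = 202
v_rel×d = (-9)·(15) − (-11)·(6) = -69
since m = R²·202 − (-69)²:  R² = (4761 + 19681) / 202 = 121
R = √121 = 11  ⇒  r_B = 11 − 7 = 4

rB=4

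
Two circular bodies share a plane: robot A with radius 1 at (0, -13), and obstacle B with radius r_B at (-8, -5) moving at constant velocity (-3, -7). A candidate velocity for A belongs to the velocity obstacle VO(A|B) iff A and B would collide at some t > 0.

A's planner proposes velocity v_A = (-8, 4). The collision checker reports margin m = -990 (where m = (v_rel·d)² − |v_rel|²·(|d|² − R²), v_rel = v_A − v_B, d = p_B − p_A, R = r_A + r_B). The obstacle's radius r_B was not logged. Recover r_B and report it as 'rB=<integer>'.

m = -990
d = (-8, 8);  v_rel = (-5, 11),  |v_rel|² = 146
v_rel×d = (-5)·(8) − (11)·(-8) = 48
since m = R²·146 − 48²:  R² = (2304 + -990) / 146 = 9
R = √9 = 3  ⇒  r_B = 3 − 1 = 2

rB=2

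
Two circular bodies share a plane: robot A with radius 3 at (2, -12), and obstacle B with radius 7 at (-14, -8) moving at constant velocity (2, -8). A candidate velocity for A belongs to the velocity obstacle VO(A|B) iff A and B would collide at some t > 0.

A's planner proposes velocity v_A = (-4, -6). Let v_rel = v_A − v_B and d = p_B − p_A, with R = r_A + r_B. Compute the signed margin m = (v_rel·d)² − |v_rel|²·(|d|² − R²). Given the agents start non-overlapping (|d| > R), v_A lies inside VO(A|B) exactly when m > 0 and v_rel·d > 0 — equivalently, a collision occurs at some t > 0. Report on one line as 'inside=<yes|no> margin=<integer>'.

d = (-16, 4),  |d|² = 272;  R = 3+7 = 10,  c = 272−10² = 172
v_rel = (-6, 2),  |v_rel|² = 40;  v_rel·d = (-6)·(-16) + (2)·(4) = 104
40·t² − 208·t + 172 = 0  ⇒  m = 104² − 40·172 = 3936
m = 3936 > 0,  v_rel·d = 104 > 0  ⇒  inside

inside=yes margin=3936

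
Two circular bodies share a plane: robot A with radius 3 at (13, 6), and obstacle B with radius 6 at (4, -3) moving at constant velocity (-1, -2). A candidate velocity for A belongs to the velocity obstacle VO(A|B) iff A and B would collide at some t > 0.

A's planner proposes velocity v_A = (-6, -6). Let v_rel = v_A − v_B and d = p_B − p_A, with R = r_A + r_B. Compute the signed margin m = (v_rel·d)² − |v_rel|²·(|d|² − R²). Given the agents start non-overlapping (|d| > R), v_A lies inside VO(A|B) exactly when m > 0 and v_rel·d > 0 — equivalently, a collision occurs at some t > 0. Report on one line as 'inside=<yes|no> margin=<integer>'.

d = (-9, -9),  |d|² = 162;  R = 3+6 = 9,  c = 162−9² = 81
v_rel = (-5, -4),  |v_rel|² = 41;  v_rel·d = (-5)·(-9) + (-4)·(-9) = 81
41·t² − 162·t + 81 = 0  ⇒  m = 81² − 41·81 = 3240
m = 3240 > 0,  v_rel·d = 81 > 0  ⇒  inside

inside=yes margin=3240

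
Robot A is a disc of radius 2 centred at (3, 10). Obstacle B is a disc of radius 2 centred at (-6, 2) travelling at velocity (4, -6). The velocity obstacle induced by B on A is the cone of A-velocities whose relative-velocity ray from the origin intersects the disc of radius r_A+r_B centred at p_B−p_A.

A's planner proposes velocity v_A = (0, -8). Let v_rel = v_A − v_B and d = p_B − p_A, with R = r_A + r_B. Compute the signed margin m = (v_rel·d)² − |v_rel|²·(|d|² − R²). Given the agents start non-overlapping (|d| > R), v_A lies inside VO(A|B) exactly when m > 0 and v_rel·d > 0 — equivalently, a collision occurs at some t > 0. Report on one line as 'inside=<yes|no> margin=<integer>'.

d = (-9, -8),  |d|² = 145;  R = 2+2 = 4,  c = 145−4² = 129
v_rel = (-4, -2),  |v_rel|² = 20;  v_rel·d = (-4)·(-9) + (-2)·(-8) = 52
20·t² − 104·t + 129 = 0  ⇒  m = 52² − 20·129 = 124
m = 124 > 0,  v_rel·d = 52 > 0  ⇒  inside

inside=yes margin=124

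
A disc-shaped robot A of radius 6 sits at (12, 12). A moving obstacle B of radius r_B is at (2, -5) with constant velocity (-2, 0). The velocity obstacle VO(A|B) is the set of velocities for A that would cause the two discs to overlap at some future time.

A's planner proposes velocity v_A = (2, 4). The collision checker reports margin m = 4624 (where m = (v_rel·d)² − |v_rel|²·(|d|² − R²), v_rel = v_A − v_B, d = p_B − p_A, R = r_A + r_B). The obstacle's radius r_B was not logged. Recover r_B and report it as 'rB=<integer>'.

m = 4624
d = (-10, -17);  v_rel = (4, 4),  |v_rel|² = 32
v_rel×d = (4)·(-17) − (4)·(-10) = -28
since m = R²·32 − (-28)²:  R² = (784 + 4624) / 32 = 169
R = √169 = 13  ⇒  r_B = 13 − 6 = 7

rB=7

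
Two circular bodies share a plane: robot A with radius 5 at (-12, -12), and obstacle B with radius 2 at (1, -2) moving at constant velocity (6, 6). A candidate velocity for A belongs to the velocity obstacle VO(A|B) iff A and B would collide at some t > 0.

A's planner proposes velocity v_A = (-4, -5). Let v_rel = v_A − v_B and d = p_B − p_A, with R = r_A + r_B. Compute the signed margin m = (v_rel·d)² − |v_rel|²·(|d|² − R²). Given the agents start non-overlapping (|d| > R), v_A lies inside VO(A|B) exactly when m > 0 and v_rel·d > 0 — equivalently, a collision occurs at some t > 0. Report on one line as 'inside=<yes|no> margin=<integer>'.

d = (13, 10),  |d|² = 269;  R = 5+2 = 7,  c = 269−7² = 220
v_rel = (-10, -11),  |v_rel|² = 221;  v_rel·d = (-10)·(13) + (-11)·(10) = -240
221·t² + 480·t + 220 = 0  ⇒  m = (-240)² − 221·220 = 8980
m = 8980 > 0,  v_rel·d = -240 < 0  ⇒  outside

inside=no margin=8980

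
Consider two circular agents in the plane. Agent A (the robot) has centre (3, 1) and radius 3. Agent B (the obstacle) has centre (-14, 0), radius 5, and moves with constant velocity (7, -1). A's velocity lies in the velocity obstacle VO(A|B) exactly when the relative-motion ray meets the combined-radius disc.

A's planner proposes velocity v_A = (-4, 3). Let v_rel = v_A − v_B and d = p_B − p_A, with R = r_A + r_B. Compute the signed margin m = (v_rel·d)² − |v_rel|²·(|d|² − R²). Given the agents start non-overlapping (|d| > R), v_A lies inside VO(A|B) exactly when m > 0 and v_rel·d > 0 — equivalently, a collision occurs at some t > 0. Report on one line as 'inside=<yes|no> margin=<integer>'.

d = (-17, -1),  |d|² = 290;  R = 3+5 = 8,  c = 290−8² = 226
v_rel = (-11, 4),  |v_rel|² = 137;  v_rel·d = (-11)·(-17) + (4)·(-1) = 183
137·t² − 366·t + 226 = 0  ⇒  m = 183² − 137·226 = 2527
m = 2527 > 0,  v_rel·d = 183 > 0  ⇒  inside

inside=yes margin=2527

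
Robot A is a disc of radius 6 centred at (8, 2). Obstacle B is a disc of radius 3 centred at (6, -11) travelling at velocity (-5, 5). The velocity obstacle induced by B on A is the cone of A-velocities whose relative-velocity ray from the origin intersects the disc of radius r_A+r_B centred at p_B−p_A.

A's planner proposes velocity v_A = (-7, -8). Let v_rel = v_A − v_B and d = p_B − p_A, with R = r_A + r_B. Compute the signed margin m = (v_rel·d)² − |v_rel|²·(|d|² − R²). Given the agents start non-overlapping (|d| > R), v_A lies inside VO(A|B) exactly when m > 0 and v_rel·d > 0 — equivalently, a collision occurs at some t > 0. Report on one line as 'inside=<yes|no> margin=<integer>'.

d = (-2, -13),  |d|² = 173;  R = 6+3 = 9,  c = 173−9² = 92
v_rel = (-2, -13),  |v_rel|² = 173;  v_rel·d = (-2)·(-2) + (-13)·(-13) = 173
173·t² − 346·t + 92 = 0  ⇒  m = 173² − 173·92 = 14013
m = 14013 > 0,  v_rel·d = 173 > 0  ⇒  inside

inside=yes margin=14013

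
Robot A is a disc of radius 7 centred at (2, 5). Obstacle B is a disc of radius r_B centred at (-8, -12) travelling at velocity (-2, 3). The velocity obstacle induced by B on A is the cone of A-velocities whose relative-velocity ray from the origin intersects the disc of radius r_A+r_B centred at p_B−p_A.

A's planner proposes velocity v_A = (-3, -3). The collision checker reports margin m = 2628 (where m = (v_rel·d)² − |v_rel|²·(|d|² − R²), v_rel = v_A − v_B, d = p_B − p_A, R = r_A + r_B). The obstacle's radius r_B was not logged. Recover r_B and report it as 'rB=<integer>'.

m = 2628
d = (-10, -17);  v_rel = (-1, -6),  |v_rel|² = 37
v_rel×d = (-1)·(-17) − (-6)·(-10) = -43
since m = R²·37 − (-43)²:  R² = (1849 + 2628) / 37 = 121
R = √121 = 11  ⇒  r_B = 11 − 7 = 4

rB=4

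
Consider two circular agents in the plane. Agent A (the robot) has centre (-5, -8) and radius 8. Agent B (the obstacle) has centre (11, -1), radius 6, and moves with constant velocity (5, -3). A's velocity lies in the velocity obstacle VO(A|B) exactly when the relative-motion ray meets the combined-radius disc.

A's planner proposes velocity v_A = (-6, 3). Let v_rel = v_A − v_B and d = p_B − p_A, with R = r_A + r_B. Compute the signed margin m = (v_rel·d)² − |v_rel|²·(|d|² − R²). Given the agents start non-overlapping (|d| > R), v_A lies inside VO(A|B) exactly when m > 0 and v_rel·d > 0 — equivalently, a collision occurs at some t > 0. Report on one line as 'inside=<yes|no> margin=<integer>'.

d = (16, 7),  |d|² = 305;  R = 8+6 = 14,  c = 305−14² = 109
v_rel = (-11, 6),  |v_rel|² = 157;  v_rel·d = (-11)·(16) + (6)·(7) = -134
157·t² + 268·t + 109 = 0  ⇒  m = (-134)² − 157·109 = 843
m = 843 > 0,  v_rel·d = -134 < 0  ⇒  outside

inside=no margin=843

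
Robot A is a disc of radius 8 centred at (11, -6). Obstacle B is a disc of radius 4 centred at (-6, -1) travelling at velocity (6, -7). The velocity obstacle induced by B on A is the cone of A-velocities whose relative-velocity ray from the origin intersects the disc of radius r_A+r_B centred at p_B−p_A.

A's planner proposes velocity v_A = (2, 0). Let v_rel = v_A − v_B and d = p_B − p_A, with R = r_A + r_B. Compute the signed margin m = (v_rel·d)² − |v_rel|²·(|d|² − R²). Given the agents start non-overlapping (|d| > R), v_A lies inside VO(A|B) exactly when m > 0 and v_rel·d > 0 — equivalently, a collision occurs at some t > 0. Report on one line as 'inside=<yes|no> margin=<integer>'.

d = (-17, 5),  |d|² = 314;  R = 8+4 = 12,  c = 314−12² = 170
v_rel = (-4, 7),  |v_rel|² = 65;  v_rel·d = (-4)·(-17) + (7)·(5) = 103
65·t² − 206·t + 170 = 0  ⇒  m = 103² − 65·170 = -441
m = -441 < 0,  v_rel·d = 103 > 0  ⇒  outside

inside=no margin=-441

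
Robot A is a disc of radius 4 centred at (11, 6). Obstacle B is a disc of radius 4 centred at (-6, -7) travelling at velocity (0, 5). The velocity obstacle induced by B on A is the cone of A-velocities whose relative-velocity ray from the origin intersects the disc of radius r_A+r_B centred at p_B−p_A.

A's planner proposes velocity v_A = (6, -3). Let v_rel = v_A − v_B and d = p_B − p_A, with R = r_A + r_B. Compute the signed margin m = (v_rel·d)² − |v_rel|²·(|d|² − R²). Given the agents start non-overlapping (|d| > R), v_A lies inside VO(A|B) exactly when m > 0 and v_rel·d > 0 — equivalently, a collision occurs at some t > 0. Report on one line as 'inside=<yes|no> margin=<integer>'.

d = (-17, -13),  |d|² = 458;  R = 4+4 = 8,  c = 458−8² = 394
v_rel = (6, -8),  |v_rel|² = 100;  v_rel·d = (6)·(-17) + (-8)·(-13) = 2
100·t² − 4·t + 394 = 0  ⇒  m = 2² − 100·394 = -39396
m = -39396 < 0,  v_rel·d = 2 > 0  ⇒  outside

inside=no margin=-39396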